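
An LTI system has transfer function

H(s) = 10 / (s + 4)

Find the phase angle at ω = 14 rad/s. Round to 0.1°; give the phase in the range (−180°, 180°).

-74.1°

Substitute s = j14:
Numerator: 10 = 10 + j0
Denominator: (j14) + 4 = 4 + j14
|N| = √(10² + 0²) ≈ 10, ∠N ≈ 0.00°
|D| = √(4² + 14²) ≈ 14.56, ∠D ≈ 74.05°
∠H = 0.00° − 74.05° = -74.05°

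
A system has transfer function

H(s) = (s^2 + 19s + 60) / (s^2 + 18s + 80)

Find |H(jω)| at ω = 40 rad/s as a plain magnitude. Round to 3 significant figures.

1.02

Substitute s = j40:
Numerator: (j40)^2 + 19(j40) + 60 = -1540 + j760
Denominator: (j40)^2 + 18(j40) + 80 = -1520 + j720
|N| = √(1540² + 760²) ≈ 1717.3, ∠N ≈ 153.73°
|D| = √(1520² + 720²) ≈ 1681.9, ∠D ≈ 154.65°
|H| = 1717.3 / 1681.9 ≈ 1.021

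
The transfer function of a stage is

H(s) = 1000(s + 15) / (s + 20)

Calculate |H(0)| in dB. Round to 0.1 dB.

H(0) = 1000·15 / (20) = 750
20 log₁₀(750) ≈ 57.50 dB

57.5 dB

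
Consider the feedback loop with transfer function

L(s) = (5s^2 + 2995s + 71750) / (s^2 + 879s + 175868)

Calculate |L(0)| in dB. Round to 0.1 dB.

-7.8 dB

L(0) = 71750 / 175868 ≈ 0.40798
20 log₁₀(0.40798) ≈ -7.79 dB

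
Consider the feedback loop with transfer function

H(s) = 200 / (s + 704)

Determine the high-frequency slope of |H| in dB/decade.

Each pole contributes −20 dB/decade at high frequency; each zero contributes +20 dB/decade.
Net: 0 zero(s) − 1 pole(s) → -20 dB/decade.

-20 dB/decade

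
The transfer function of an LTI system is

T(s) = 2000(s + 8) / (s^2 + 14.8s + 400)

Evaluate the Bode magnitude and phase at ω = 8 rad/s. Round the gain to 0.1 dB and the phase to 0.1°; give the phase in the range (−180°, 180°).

At s = jω = j8:
zero (s+8): 8 + j8 → |·| = √(8²+8²) = √128 ≈ 11.314, ∠ = arctan(8/8) ≈ 45.00°
quadratic: (j8)² + 14.8·j8 + 400 = 336 + j118.4 → |·| ≈ 356.25, ∠ ≈ 19.41°
|T| = 2000 · 11.314 / 356.25 ≈ 63.517
Gain = 20 log₁₀(63.517) ≈ 36.06 dB
∠T = 45.00° − 19.41° = 25.59°

36.1 dB, 25.6°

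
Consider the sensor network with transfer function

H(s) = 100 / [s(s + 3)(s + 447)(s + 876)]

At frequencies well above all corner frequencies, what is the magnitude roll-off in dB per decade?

-80 dB/decade

Each pole contributes −20 dB/decade at high frequency; each zero contributes +20 dB/decade.
Net: 0 zero(s) − 4 pole(s) → -80 dB/decade.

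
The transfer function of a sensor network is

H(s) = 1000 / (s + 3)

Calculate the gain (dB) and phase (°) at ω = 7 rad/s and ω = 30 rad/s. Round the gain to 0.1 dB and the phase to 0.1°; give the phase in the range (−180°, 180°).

Substitute s = j7:
Numerator: 1000 = 1000 + j0
Denominator: (j7) + 3 = 3 + j7
|N| = √(1000² + 0²) ≈ 1000, ∠N ≈ 0.00°
|D| = √(3² + 7²) ≈ 7.6158, ∠D ≈ 66.80°
|H| = 1000 / 7.6158 ≈ 131.31
Gain = 20 log₁₀(131.31) ≈ 42.37 dB
∠H = 0.00° − 66.80° = -66.80°

Substitute s = j30:
Numerator: 1000 = 1000 + j0
Denominator: (j30) + 3 = 3 + j30
|N| = √(1000² + 0²) ≈ 1000, ∠N ≈ 0.00°
|D| = √(3² + 30²) ≈ 30.15, ∠D ≈ 84.29°
|H| = 1000 / 30.15 ≈ 33.167
Gain = 20 log₁₀(33.167) ≈ 30.41 dB
∠H = 0.00° − 84.29° = -84.29°

ω = 7: 42.4 dB, -66.8°; ω = 30: 30.4 dB, -84.3°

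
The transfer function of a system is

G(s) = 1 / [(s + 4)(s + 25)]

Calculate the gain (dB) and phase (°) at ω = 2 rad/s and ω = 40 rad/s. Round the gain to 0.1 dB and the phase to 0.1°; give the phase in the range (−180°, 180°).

ω = 2: -41.0 dB, -31.1°; ω = 40: -65.6 dB, -142.3°

At s = jω = j2:
pole (s+4): 4 + j2 → |·| = √(4²+2²) = √20 ≈ 4.4721, ∠ = arctan(2/4) ≈ 26.57°
pole (s+25): 25 + j2 → |·| = √(25²+2²) = √629 ≈ 25.08, ∠ = arctan(2/25) ≈ 4.57°
|G| = 1 / 112.16 ≈ 0.0089158
Gain = 20 log₁₀(0.0089158) ≈ -41.00 dB
∠G = 0.00° − 31.14° = -31.14°

At s = jω = j40:
pole (s+4): 4 + j40 → |·| = √(4²+40²) = √1616 ≈ 40.2, ∠ = arctan(40/4) ≈ 84.29°
pole (s+25): 25 + j40 → |·| = √(25²+40²) = √2225 ≈ 47.17, ∠ = arctan(40/25) ≈ 57.99°
|G| = 1 / 1896.2 ≈ 0.00052737
Gain = 20 log₁₀(0.00052737) ≈ -65.56 dB
∠G = 0.00° − 142.28° = -142.28°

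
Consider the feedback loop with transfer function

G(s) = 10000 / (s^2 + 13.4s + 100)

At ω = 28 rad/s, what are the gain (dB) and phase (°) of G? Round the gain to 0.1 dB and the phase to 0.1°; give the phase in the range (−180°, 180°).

At s = jω = j28:
quadratic: (j28)² + 13.4·j28 + 100 = -684 + j375.2 → |·| ≈ 780.15, ∠ ≈ 151.25°
|G| = 10000 / 780.15 ≈ 12.818
Gain = 20 log₁₀(12.818) ≈ 22.16 dB
∠G = 0.00° − 151.25° = -151.25°

22.2 dB, -151.3°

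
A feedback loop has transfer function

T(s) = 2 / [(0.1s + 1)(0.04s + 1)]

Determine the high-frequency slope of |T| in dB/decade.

-40 dB/decade

Each pole contributes −20 dB/decade at high frequency; each zero contributes +20 dB/decade.
Net: 0 zero(s) − 2 pole(s) → -40 dB/decade.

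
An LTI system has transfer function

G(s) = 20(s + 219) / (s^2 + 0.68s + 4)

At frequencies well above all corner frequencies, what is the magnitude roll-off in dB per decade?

Each pole contributes −20 dB/decade at high frequency; each zero contributes +20 dB/decade.
Net: 1 zero(s) − 2 pole(s) → -20 dB/decade.

-20 dB/decade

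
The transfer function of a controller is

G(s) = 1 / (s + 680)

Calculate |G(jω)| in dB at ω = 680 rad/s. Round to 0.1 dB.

-59.7 dB

At s = jω = j680:
pole (s+680): 680 + j680 → |·| = √(680²+680²) = √924800 ≈ 961.67, ∠ = arctan(680/680) ≈ 45.00°
|G| = 1 / 961.67 ≈ 0.0010399
Gain = 20 log₁₀(0.0010399) ≈ -59.66 dB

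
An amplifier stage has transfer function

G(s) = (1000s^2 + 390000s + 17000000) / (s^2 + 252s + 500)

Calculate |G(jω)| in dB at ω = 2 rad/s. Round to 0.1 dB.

87.6 dB

Substitute s = j2:
Numerator: 1000(j2)^2 + 390000(j2) + 17000000 = 16996000 + j780000
Denominator: (j2)^2 + 252(j2) + 500 = 496 + j504
|N| = √(16996000² + 780000²) ≈ 1.7014e+07, ∠N ≈ 2.63°
|D| = √(496² + 504²) ≈ 707.13, ∠D ≈ 45.46°
|G| = 1.7014e+07 / 707.13 ≈ 24061
Gain = 20 log₁₀(24061) ≈ 87.63 dB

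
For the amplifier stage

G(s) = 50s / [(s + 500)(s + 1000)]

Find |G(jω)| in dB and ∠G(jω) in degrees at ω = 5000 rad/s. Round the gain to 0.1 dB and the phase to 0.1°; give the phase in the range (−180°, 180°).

-40.2 dB, -73.0°

At s = jω = j5000:
zero at origin: s = j5000 → |·| = 5000, ∠ = 90.00°
pole (s+500): 500 + j5000 → |·| = √(500²+5000²) = √25250000 ≈ 5024.9, ∠ = arctan(5000/500) ≈ 84.29°
pole (s+1000): 1000 + j5000 → |·| = √(1000²+5000²) = √26000000 ≈ 5099, ∠ = arctan(5000/1000) ≈ 78.69°
|G| = 50 · 5000 / 2.5622e+07 ≈ 0.0097572
Gain = 20 log₁₀(0.0097572) ≈ -40.21 dB
∠G = 90.00° − 162.98° = -72.98°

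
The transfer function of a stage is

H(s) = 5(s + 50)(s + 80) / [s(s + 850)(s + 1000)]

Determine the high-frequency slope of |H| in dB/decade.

-20 dB/decade

Each pole contributes −20 dB/decade at high frequency; each zero contributes +20 dB/decade.
Net: 2 zero(s) − 3 pole(s) → -20 dB/decade.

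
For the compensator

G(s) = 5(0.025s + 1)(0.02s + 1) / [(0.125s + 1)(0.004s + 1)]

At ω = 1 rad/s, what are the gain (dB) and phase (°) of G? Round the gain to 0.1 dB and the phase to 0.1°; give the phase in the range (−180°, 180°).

13.9 dB, -4.8°

At ω = 1 rad/s:
zero (1 + j1·0.025) = 1 + j0.025 → |·| ≈ 1.0003, ∠ ≈ 1.43°
zero (1 + j1·0.02) = 1 + j0.02 → |·| ≈ 1.0002, ∠ ≈ 1.15°
pole (1 + j1·0.125) = 1 + j0.125 → |·| ≈ 1.0078, ∠ ≈ 7.13°
pole (1 + j1·0.004) = 1 + j0.004 → |·| ≈ 1, ∠ ≈ 0.23°
|G| = 5 · 1.0003 · 1.0002 / (1.0078 · 1) ≈ 4.9638
Gain = 20 log₁₀(4.9638) ≈ 13.92 dB
∠G = (1.43° + 1.15°) − (7.13° + 0.23°) = -4.78°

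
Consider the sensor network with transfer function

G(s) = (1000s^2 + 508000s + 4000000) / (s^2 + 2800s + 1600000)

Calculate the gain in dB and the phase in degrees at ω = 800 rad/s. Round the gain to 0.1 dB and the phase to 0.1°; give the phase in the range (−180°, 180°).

Substitute s = j800:
Numerator: 1000(j800)^2 + 508000(j800) + 4000000 = -636000000 + j406400000
Denominator: (j800)^2 + 2800(j800) + 1600000 = 960000 + j2240000
|N| = √(636000000² + 406400000²) ≈ 7.5476e+08, ∠N ≈ 147.42°
|D| = √(960000² + 2240000²) ≈ 2.437e+06, ∠D ≈ 66.80°
|G| = 7.5476e+08 / 2.437e+06 ≈ 309.71
Gain = 20 log₁₀(309.71) ≈ 49.82 dB
∠G = 147.42° − 66.80° = 80.62°

49.8 dB, 80.6°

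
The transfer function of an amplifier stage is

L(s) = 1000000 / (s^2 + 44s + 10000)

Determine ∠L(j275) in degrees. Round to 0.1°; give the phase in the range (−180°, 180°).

-169.6°

At s = jω = j275:
quadratic: (j275)² + 44·j275 + 10000 = -65625 + j12100 → |·| ≈ 66731, ∠ ≈ 169.55°
∠L = 0.00° − 169.55° = -169.55°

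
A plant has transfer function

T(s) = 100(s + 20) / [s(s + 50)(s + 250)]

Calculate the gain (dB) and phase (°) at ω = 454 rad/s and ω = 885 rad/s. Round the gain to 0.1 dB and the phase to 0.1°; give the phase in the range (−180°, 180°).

ω = 454: -67.5 dB, -147.4°; ω = 885: -78.2 dB, -162.3°

At s = jω = j454:
zero (s+20): 20 + j454 → |·| = √(20²+454²) = √206516 ≈ 454.44, ∠ = arctan(454/20) ≈ 87.48°
pole (s+50): 50 + j454 → |·| = √(50²+454²) = √208616 ≈ 456.75, ∠ = arctan(454/50) ≈ 83.72°
pole (s+250): 250 + j454 → |·| = √(250²+454²) = √268616 ≈ 518.28, ∠ = arctan(454/250) ≈ 61.16°
pole at origin: |s| = 454, ∠ = 90.00° (in denominator)
|T| = 100 · 454.44 / 1.0747e+08 ≈ 0.00042285
Gain = 20 log₁₀(0.00042285) ≈ -67.48 dB
∠T = 87.48° − 234.88° = -147.40°

At s = jω = j885:
zero (s+20): 20 + j885 → |·| = √(20²+885²) = √783625 ≈ 885.23, ∠ = arctan(885/20) ≈ 88.71°
pole (s+50): 50 + j885 → |·| = √(50²+885²) = √785725 ≈ 886.41, ∠ = arctan(885/50) ≈ 86.77°
pole (s+250): 250 + j885 → |·| = √(250²+885²) = √845725 ≈ 919.63, ∠ = arctan(885/250) ≈ 74.23°
pole at origin: |s| = 885, ∠ = 90.00° (in denominator)
|T| = 100 · 885.23 / 7.2142e+08 ≈ 0.00012271
Gain = 20 log₁₀(0.00012271) ≈ -78.22 dB
∠T = 88.71° − 251.00° = -162.29°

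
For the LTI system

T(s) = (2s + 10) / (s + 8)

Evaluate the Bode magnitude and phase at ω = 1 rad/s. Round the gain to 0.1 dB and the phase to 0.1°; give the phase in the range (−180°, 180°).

Substitute s = j1:
Numerator: 2(j1) + 10 = 10 + j2
Denominator: (j1) + 8 = 8 + j1
|N| = √(10² + 2²) ≈ 10.198, ∠N ≈ 11.31°
|D| = √(8² + 1²) ≈ 8.0623, ∠D ≈ 7.13°
|T| = 10.198 / 8.0623 ≈ 1.2649
Gain = 20 log₁₀(1.2649) ≈ 2.04 dB
∠T = 11.31° − 7.13° = 4.18°

2.0 dB, 4.2°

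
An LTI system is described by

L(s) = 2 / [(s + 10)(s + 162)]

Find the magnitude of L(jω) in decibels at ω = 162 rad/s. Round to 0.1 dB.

At s = jω = j162:
pole (s+10): 10 + j162 → |·| = √(10²+162²) = √26344 ≈ 162.31, ∠ = arctan(162/10) ≈ 86.47°
pole (s+162): 162 + j162 → |·| = √(162²+162²) = √52488 ≈ 229.1, ∠ = arctan(162/162) ≈ 45.00°
|L| = 2 / 37185 ≈ 5.3785e-05
Gain = 20 log₁₀(5.3785e-05) ≈ -85.39 dB

-85.4 dB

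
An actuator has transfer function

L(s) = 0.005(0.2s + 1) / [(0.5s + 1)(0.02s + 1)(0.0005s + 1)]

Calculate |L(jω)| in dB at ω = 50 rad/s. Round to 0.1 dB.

At ω = 50 rad/s:
zero (1 + j50·0.2) = 1 + j10 → |·| ≈ 10.05, ∠ ≈ 84.29°
pole (1 + j50·0.5) = 1 + j25 → |·| ≈ 25.02, ∠ ≈ 87.71°
pole (1 + j50·0.02) = 1 + j1 → |·| ≈ 1.4142, ∠ ≈ 45.00°
pole (1 + j50·0.0005) = 1 + j0.025 → |·| ≈ 1.0003, ∠ ≈ 1.43°
|L| = 0.005 · 10.05 / (25.02 · 1.4142 · 1.0003) ≈ 0.0014197
Gain = 20 log₁₀(0.0014197) ≈ -56.96 dB

-57.0 dB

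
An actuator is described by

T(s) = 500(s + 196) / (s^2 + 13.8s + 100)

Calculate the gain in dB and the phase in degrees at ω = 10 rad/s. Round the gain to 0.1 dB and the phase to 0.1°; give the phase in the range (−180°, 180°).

At s = jω = j10:
zero (s+196): 196 + j10 → |·| = √(196²+10²) = √38516 ≈ 196.25, ∠ = arctan(10/196) ≈ 2.92°
quadratic: (j10)² + 13.8·j10 + 100 = 0 + j138 → |·| ≈ 138, ∠ ≈ 90.00°
|T| = 500 · 196.25 / 138 ≈ 711.05
Gain = 20 log₁₀(711.05) ≈ 57.04 dB
∠T = 2.92° − 90.00° = -87.08°

57.0 dB, -87.1°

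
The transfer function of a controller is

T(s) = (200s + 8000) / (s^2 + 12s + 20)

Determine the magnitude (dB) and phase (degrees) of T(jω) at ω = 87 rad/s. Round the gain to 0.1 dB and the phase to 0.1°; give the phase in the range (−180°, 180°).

Substitute s = j87:
Numerator: 200(j87) + 8000 = 8000 + j17400
Denominator: (j87)^2 + 12(j87) + 20 = -7549 + j1044
|N| = √(8000² + 17400²) ≈ 19151, ∠N ≈ 65.31°
|D| = √(7549² + 1044²) ≈ 7620.8, ∠D ≈ 172.13°
|T| = 19151 / 7620.8 ≈ 2.513
Gain = 20 log₁₀(2.513) ≈ 8.00 dB
∠T = 65.31° − 172.13° = -106.82°

8.0 dB, -106.8°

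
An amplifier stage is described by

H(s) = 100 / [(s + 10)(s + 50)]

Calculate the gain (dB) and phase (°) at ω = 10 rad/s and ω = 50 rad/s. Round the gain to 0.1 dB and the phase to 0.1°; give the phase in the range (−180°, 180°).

At s = jω = j10:
pole (s+10): 10 + j10 → |·| = √(10²+10²) = √200 ≈ 14.142, ∠ = arctan(10/10) ≈ 45.00°
pole (s+50): 50 + j10 → |·| = √(50²+10²) = √2600 ≈ 50.99, ∠ = arctan(10/50) ≈ 11.31°
|H| = 100 / 721.1 ≈ 0.13868
Gain = 20 log₁₀(0.13868) ≈ -17.16 dB
∠H = 0.00° − 56.31° = -56.31°

At s = jω = j50:
pole (s+10): 10 + j50 → |·| = √(10²+50²) = √2600 ≈ 50.99, ∠ = arctan(50/10) ≈ 78.69°
pole (s+50): 50 + j50 → |·| = √(50²+50²) = √5000 ≈ 70.711, ∠ = arctan(50/50) ≈ 45.00°
|H| = 100 / 3605.6 ≈ 0.027735
Gain = 20 log₁₀(0.027735) ≈ -31.14 dB
∠H = 0.00° − 123.69° = -123.69°

ω = 10: -17.2 dB, -56.3°; ω = 50: -31.1 dB, -123.7°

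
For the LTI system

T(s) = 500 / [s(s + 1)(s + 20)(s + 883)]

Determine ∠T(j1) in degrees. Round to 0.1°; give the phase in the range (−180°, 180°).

-137.9°

At s = jω = j1:
pole (s+1): 1 + j1 → |·| = √(1²+1²) = √2 ≈ 1.4142, ∠ = arctan(1/1) ≈ 45.00°
pole (s+20): 20 + j1 → |·| = √(20²+1²) = √401 ≈ 20.025, ∠ = arctan(1/20) ≈ 2.86°
pole (s+883): 883 + j1 → |·| = √(883²+1²) = √779690 ≈ 883, ∠ = arctan(1/883) ≈ 0.06°
pole at origin: |s| = 1, ∠ = 90.00° (in denominator)
∠T = 0.00° − 137.92° = -137.92°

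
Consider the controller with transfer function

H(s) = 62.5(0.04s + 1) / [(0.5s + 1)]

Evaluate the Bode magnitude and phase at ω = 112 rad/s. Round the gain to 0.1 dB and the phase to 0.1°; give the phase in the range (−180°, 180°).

At ω = 112 rad/s:
zero (1 + j112·0.04) = 1 + j4.48 → |·| ≈ 4.5903, ∠ ≈ 77.42°
pole (1 + j112·0.5) = 1 + j56 → |·| ≈ 56.009, ∠ ≈ 88.98°
|H| = 62.5 · 4.5903 / (56.009) ≈ 5.1223
Gain = 20 log₁₀(5.1223) ≈ 14.19 dB
∠H = (77.42°) − (88.98°) = -11.56°

14.2 dB, -11.6°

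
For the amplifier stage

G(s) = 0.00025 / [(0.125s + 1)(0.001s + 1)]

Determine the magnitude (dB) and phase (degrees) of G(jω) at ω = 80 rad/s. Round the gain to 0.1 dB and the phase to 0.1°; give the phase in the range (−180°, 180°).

At ω = 80 rad/s:
pole (1 + j80·0.125) = 1 + j10 → |·| ≈ 10.05, ∠ ≈ 84.29°
pole (1 + j80·0.001) = 1 + j0.08 → |·| ≈ 1.0032, ∠ ≈ 4.57°
|G| = 0.00025 · 1 / (10.05 · 1.0032) ≈ 2.4796e-05
Gain = 20 log₁₀(2.4796e-05) ≈ -92.11 dB
∠G = (0°) − (84.29° + 4.57°) = -88.86°

-92.1 dB, -88.9°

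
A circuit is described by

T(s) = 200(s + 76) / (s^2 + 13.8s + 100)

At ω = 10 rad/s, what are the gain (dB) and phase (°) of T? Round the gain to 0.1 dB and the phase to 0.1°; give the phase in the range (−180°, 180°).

40.9 dB, -82.5°

At s = jω = j10:
zero (s+76): 76 + j10 → |·| = √(76²+10²) = √5876 ≈ 76.655, ∠ = arctan(10/76) ≈ 7.50°
quadratic: (j10)² + 13.8·j10 + 100 = 0 + j138 → |·| ≈ 138, ∠ ≈ 90.00°
|T| = 200 · 76.655 / 138 ≈ 111.09
Gain = 20 log₁₀(111.09) ≈ 40.91 dB
∠T = 7.50° − 90.00° = -82.50°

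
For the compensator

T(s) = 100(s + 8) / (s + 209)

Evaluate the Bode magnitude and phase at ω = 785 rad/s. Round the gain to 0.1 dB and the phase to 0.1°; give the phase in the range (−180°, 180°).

At s = jω = j785:
zero (s+8): 8 + j785 → |·| = √(8²+785²) = √616289 ≈ 785.04, ∠ = arctan(785/8) ≈ 89.42°
pole (s+209): 209 + j785 → |·| = √(209²+785²) = √659906 ≈ 812.35, ∠ = arctan(785/209) ≈ 75.09°
|T| = 100 · 785.04 / 812.35 ≈ 96.638
Gain = 20 log₁₀(96.638) ≈ 39.70 dB
∠T = 89.42° − 75.09° = 14.33°

39.7 dB, 14.3°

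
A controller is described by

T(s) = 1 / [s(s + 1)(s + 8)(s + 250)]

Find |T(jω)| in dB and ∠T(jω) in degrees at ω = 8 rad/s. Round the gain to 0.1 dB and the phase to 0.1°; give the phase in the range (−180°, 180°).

At s = jω = j8:
pole (s+1): 1 + j8 → |·| = √(1²+8²) = √65 ≈ 8.0623, ∠ = arctan(8/1) ≈ 82.87°
pole (s+8): 8 + j8 → |·| = √(8²+8²) = √128 ≈ 11.314, ∠ = arctan(8/8) ≈ 45.00°
pole (s+250): 250 + j8 → |·| = √(250²+8²) = √62564 ≈ 250.13, ∠ = arctan(8/250) ≈ 1.83°
pole at origin: |s| = 8, ∠ = 90.00° (in denominator)
|T| = 1 / 1.8253e+05 ≈ 5.4786e-06
Gain = 20 log₁₀(5.4786e-06) ≈ -105.23 dB
∠T = 0.00° − 219.70° = -219.70° ≡ 140.30° (principal value)

-105.2 dB, 140.3°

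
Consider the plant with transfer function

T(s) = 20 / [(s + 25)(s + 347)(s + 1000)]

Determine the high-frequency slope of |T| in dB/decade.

-60 dB/decade

Each pole contributes −20 dB/decade at high frequency; each zero contributes +20 dB/decade.
Net: 0 zero(s) − 3 pole(s) → -60 dB/decade.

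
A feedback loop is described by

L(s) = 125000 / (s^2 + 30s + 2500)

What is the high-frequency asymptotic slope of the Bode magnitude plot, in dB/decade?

Each pole contributes −20 dB/decade at high frequency; each zero contributes +20 dB/decade.
Net: 0 zero(s) − 2 pole(s) → -40 dB/decade.

-40 dB/decade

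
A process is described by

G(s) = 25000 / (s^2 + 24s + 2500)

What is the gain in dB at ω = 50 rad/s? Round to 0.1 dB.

At s = jω = j50:
quadratic: (j50)² + 24·j50 + 2500 = 0 + j1200 → |·| ≈ 1200, ∠ ≈ 90.00°
|G| = 25000 / 1200 ≈ 20.833
Gain = 20 log₁₀(20.833) ≈ 26.38 dB

26.4 dB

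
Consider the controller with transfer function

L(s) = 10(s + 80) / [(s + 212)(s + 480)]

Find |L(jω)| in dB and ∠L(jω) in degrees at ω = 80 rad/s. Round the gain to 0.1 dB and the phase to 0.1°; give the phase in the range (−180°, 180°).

-39.8 dB, 14.9°

At s = jω = j80:
zero (s+80): 80 + j80 → |·| = √(80²+80²) = √12800 ≈ 113.14, ∠ = arctan(80/80) ≈ 45.00°
pole (s+212): 212 + j80 → |·| = √(212²+80²) = √51344 ≈ 226.59, ∠ = arctan(80/212) ≈ 20.67°
pole (s+480): 480 + j80 → |·| = √(480²+80²) = √236800 ≈ 486.62, ∠ = arctan(80/480) ≈ 9.46°
|L| = 10 · 113.14 / 1.1026e+05 ≈ 0.010261
Gain = 20 log₁₀(0.010261) ≈ -39.78 dB
∠L = 45.00° − 30.13° = 14.87°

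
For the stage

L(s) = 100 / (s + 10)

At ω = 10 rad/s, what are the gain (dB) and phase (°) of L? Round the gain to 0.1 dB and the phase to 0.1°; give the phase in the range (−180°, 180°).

Substitute s = j10:
Numerator: 100 = 100 + j0
Denominator: (j10) + 10 = 10 + j10
|N| = √(100² + 0²) ≈ 100, ∠N ≈ 0.00°
|D| = √(10² + 10²) ≈ 14.142, ∠D ≈ 45.00°
|L| = 100 / 14.142 ≈ 7.0711
Gain = 20 log₁₀(7.0711) ≈ 16.99 dB
∠L = 0.00° − 45.00° = -45.00°

17.0 dB, -45.0°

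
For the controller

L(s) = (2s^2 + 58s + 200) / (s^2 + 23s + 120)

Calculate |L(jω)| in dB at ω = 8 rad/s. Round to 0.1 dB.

Substitute s = j8:
Numerator: 2(j8)^2 + 58(j8) + 200 = 72 + j464
Denominator: (j8)^2 + 23(j8) + 120 = 56 + j184
|N| = √(72² + 464²) ≈ 469.55, ∠N ≈ 81.18°
|D| = √(56² + 184²) ≈ 192.33, ∠D ≈ 73.07°
|L| = 469.55 / 192.33 ≈ 2.4414
Gain = 20 log₁₀(2.4414) ≈ 7.75 dB

7.8 dB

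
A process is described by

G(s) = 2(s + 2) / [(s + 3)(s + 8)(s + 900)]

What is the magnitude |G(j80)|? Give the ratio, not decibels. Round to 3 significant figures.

2.75e-05

At s = jω = j80:
zero (s+2): 2 + j80 → |·| = √(2²+80²) = √6404 ≈ 80.025, ∠ = arctan(80/2) ≈ 88.57°
pole (s+3): 3 + j80 → |·| = √(3²+80²) = √6409 ≈ 80.056, ∠ = arctan(80/3) ≈ 87.85°
pole (s+8): 8 + j80 → |·| = √(8²+80²) = √6464 ≈ 80.399, ∠ = arctan(80/8) ≈ 84.29°
pole (s+900): 900 + j80 → |·| = √(900²+80²) = √816400 ≈ 903.55, ∠ = arctan(80/900) ≈ 5.08°
|G| = 2 · 80.025 / 5.8156e+06 ≈ 2.7521e-05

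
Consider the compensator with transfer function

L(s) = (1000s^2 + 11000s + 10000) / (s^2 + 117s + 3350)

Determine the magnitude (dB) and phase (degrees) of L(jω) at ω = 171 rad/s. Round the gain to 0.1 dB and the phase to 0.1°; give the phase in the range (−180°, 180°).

Substitute s = j171:
Numerator: 1000(j171)^2 + 11000(j171) + 10000 = -29231000 + j1881000
Denominator: (j171)^2 + 117(j171) + 3350 = -25891 + j20007
|N| = √(29231000² + 1881000²) ≈ 2.9291e+07, ∠N ≈ 176.32°
|D| = √(25891² + 20007²) ≈ 32720, ∠D ≈ 142.31°
|L| = 2.9291e+07 / 32720 ≈ 895.2
Gain = 20 log₁₀(895.2) ≈ 59.04 dB
∠L = 176.32° − 142.31° = 34.01°

59.0 dB, 34.0°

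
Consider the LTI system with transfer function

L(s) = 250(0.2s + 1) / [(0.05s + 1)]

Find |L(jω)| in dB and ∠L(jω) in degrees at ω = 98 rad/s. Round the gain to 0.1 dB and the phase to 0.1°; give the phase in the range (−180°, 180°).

At ω = 98 rad/s:
zero (1 + j98·0.2) = 1 + j19.6 → |·| ≈ 19.625, ∠ ≈ 87.08°
pole (1 + j98·0.05) = 1 + j4.9 → |·| ≈ 5.001, ∠ ≈ 78.47°
|L| = 250 · 19.625 / (5.001) ≈ 981.05
Gain = 20 log₁₀(981.05) ≈ 59.83 dB
∠L = (87.08°) − (78.47°) = 8.61°

59.8 dB, 8.6°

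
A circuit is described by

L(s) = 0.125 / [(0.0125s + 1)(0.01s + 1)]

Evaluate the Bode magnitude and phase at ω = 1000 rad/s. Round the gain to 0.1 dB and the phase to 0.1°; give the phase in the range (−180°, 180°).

At ω = 1000 rad/s:
pole (1 + j1000·0.0125) = 1 + j12.5 → |·| ≈ 12.54, ∠ ≈ 85.43°
pole (1 + j1000·0.01) = 1 + j10 → |·| ≈ 10.05, ∠ ≈ 84.29°
|L| = 0.125 · 1 / (12.54 · 10.05) ≈ 0.00099185
Gain = 20 log₁₀(0.00099185) ≈ -60.07 dB
∠L = (0°) − (85.43° + 84.29°) = -169.72°

-60.1 dB, -169.7°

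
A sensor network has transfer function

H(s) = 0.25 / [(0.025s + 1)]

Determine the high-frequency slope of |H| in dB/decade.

-20 dB/decade

Each pole contributes −20 dB/decade at high frequency; each zero contributes +20 dB/decade.
Net: 0 zero(s) − 1 pole(s) → -20 dB/decade.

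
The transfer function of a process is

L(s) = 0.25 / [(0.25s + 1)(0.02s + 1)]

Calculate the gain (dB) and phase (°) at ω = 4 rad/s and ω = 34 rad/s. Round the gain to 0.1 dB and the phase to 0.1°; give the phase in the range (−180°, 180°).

At ω = 4 rad/s:
pole (1 + j4·0.25) = 1 + j1 → |·| ≈ 1.4142, ∠ ≈ 45.00°
pole (1 + j4·0.02) = 1 + j0.08 → |·| ≈ 1.0032, ∠ ≈ 4.57°
|L| = 0.25 · 1 / (1.4142 · 1.0032) ≈ 0.17621
Gain = 20 log₁₀(0.17621) ≈ -15.08 dB
∠L = (0°) − (45.00° + 4.57°) = -49.57°

At ω = 34 rad/s:
pole (1 + j34·0.25) = 1 + j8.5 → |·| ≈ 8.5586, ∠ ≈ 83.29°
pole (1 + j34·0.02) = 1 + j0.68 → |·| ≈ 1.2093, ∠ ≈ 34.22°
|L| = 0.25 · 1 / (8.5586 · 1.2093) ≈ 0.024155
Gain = 20 log₁₀(0.024155) ≈ -32.34 dB
∠L = (0°) − (83.29° + 34.22°) = -117.51°

ω = 4: -15.1 dB, -49.6°; ω = 34: -32.3 dB, -117.5°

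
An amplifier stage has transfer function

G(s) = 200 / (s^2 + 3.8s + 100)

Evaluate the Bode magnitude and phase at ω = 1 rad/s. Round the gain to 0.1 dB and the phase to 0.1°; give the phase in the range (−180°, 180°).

At s = jω = j1:
quadratic: (j1)² + 3.8·j1 + 100 = 99 + j3.8 → |·| ≈ 99.073, ∠ ≈ 2.20°
|G| = 200 / 99.073 ≈ 2.0187
Gain = 20 log₁₀(2.0187) ≈ 6.10 dB
∠G = 0.00° − 2.20° = -2.20°

6.1 dB, -2.2°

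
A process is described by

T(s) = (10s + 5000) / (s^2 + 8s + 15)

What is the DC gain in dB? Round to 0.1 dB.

T(0) = 5000 / 15 ≈ 333.33
20 log₁₀(333.33) ≈ 50.46 dB

50.5 dB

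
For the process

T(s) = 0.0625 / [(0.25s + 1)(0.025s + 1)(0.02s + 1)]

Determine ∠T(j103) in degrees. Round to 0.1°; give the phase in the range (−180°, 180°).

At ω = 103 rad/s:
pole (1 + j103·0.25) = 1 + j25.75 → |·| ≈ 25.769, ∠ ≈ 87.78°
pole (1 + j103·0.025) = 1 + j2.575 → |·| ≈ 2.7624, ∠ ≈ 68.78°
pole (1 + j103·0.02) = 1 + j2.06 → |·| ≈ 2.2899, ∠ ≈ 64.11°
∠T = (0°) − (87.78° + 68.78° + 64.11°) = -220.67° ≡ 139.33° (principal value)

139.3°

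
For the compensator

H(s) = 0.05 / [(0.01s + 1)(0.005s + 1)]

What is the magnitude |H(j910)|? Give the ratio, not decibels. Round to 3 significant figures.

At ω = 910 rad/s:
pole (1 + j910·0.01) = 1 + j9.1 → |·| ≈ 9.1548, ∠ ≈ 83.73°
pole (1 + j910·0.005) = 1 + j4.55 → |·| ≈ 4.6586, ∠ ≈ 77.60°
|H| = 0.05 · 1 / (9.1548 · 4.6586) ≈ 0.0011724

0.00117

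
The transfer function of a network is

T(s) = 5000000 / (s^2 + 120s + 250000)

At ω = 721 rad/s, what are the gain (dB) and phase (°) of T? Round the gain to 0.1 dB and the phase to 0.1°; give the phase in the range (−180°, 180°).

At s = jω = j721:
quadratic: (j721)² + 120·j721 + 250000 = -269841 + j86520 → |·| ≈ 2.8337e+05, ∠ ≈ 162.22°
|T| = 5000000 / 2.8337e+05 ≈ 17.645
Gain = 20 log₁₀(17.645) ≈ 24.93 dB
∠T = 0.00° − 162.22° = -162.22°

24.9 dB, -162.2°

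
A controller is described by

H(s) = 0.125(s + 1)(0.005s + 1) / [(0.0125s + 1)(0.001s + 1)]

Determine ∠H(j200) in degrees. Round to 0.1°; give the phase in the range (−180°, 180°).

At ω = 200 rad/s:
zero (1 + j200·1) = 1 + j200 → |·| ≈ 200, ∠ ≈ 89.71°
zero (1 + j200·0.005) = 1 + j1 → |·| ≈ 1.4142, ∠ ≈ 45.00°
pole (1 + j200·0.0125) = 1 + j2.5 → |·| ≈ 2.6926, ∠ ≈ 68.20°
pole (1 + j200·0.001) = 1 + j0.2 → |·| ≈ 1.0198, ∠ ≈ 11.31°
∠H = (89.71° + 45.00°) − (68.20° + 11.31°) = 55.20°

55.2°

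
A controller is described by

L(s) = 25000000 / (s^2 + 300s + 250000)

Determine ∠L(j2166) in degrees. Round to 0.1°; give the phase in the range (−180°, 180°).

At s = jω = j2166:
quadratic: (j2166)² + 300·j2166 + 250000 = -4441556 + j649800 → |·| ≈ 4.4888e+06, ∠ ≈ 171.68°
∠L = 0.00° − 171.68° = -171.68°

-171.7°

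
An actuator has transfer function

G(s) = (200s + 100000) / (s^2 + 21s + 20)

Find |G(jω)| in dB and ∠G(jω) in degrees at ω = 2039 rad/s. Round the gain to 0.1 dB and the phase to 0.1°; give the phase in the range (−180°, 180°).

-19.9 dB, -103.2°

Substitute s = j2039:
Numerator: 200(j2039) + 100000 = 100000 + j407800
Denominator: (j2039)^2 + 21(j2039) + 20 = -4157501 + j42819
|N| = √(100000² + 407800²) ≈ 4.1988e+05, ∠N ≈ 76.22°
|D| = √(4157501² + 42819²) ≈ 4.1577e+06, ∠D ≈ 179.41°
|G| = 4.1988e+05 / 4.1577e+06 ≈ 0.10099
Gain = 20 log₁₀(0.10099) ≈ -19.91 dB
∠G = 76.22° − 179.41° = -103.19°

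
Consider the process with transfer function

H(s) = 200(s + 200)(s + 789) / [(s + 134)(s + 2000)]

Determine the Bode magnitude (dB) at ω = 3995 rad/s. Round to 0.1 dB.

At s = jω = j3995:
zero (s+200): 200 + j3995 → |·| = √(200²+3995²) = √16000025 ≈ 4000, ∠ = arctan(3995/200) ≈ 87.13°
zero (s+789): 789 + j3995 → |·| = √(789²+3995²) = √16582546 ≈ 4072.2, ∠ = arctan(3995/789) ≈ 78.83°
pole (s+134): 134 + j3995 → |·| = √(134²+3995²) = √15977981 ≈ 3997.2, ∠ = arctan(3995/134) ≈ 88.08°
pole (s+2000): 2000 + j3995 → |·| = √(2000²+3995²) = √19960025 ≈ 4467.7, ∠ = arctan(3995/2000) ≈ 63.41°
|H| = 200 · 1.6289e+07 / 1.7858e+07 ≈ 182.43
Gain = 20 log₁₀(182.43) ≈ 45.22 dB

45.2 dB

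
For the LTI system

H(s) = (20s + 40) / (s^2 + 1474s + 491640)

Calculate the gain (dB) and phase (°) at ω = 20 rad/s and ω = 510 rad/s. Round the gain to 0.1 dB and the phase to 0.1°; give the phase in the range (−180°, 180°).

ω = 20: -61.8 dB, 80.9°; ω = 510: -37.7 dB, 16.9°

Substitute s = j20:
Numerator: 20(j20) + 40 = 40 + j400
Denominator: (j20)^2 + 1474(j20) + 491640 = 491240 + j29480
|N| = √(40² + 400²) ≈ 402, ∠N ≈ 84.29°
|D| = √(491240² + 29480²) ≈ 4.9212e+05, ∠D ≈ 3.43°
|H| = 402 / 4.9212e+05 ≈ 0.00081687
Gain = 20 log₁₀(0.00081687) ≈ -61.76 dB
∠H = 84.29° − 3.43° = 80.86°

Substitute s = j510:
Numerator: 20(j510) + 40 = 40 + j10200
Denominator: (j510)^2 + 1474(j510) + 491640 = 231540 + j751740
|N| = √(40² + 10200²) ≈ 10200, ∠N ≈ 89.78°
|D| = √(231540² + 751740²) ≈ 7.8659e+05, ∠D ≈ 72.88°
|H| = 10200 / 7.8659e+05 ≈ 0.012967
Gain = 20 log₁₀(0.012967) ≈ -37.74 dB
∠H = 89.78° − 72.88° = 16.90°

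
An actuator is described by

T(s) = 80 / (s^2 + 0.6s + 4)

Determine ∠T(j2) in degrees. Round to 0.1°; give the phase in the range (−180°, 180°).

At s = jω = j2:
quadratic: (j2)² + 0.6·j2 + 4 = 0 + j1.2 → |·| ≈ 1.2, ∠ ≈ 90.00°
∠T = 0.00° − 90.00° = -90.00°

-90.0°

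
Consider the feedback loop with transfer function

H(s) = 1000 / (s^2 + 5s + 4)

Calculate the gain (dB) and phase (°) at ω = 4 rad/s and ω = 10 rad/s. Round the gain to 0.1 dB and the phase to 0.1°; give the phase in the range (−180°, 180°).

Substitute s = j4:
Numerator: 1000 = 1000 + j0
Denominator: (j4)^2 + 5(j4) + 4 = -12 + j20
|N| = √(1000² + 0²) ≈ 1000, ∠N ≈ 0.00°
|D| = √(12² + 20²) ≈ 23.324, ∠D ≈ 120.96°
|H| = 1000 / 23.324 ≈ 42.874
Gain = 20 log₁₀(42.874) ≈ 32.64 dB
∠H = 0.00° − 120.96° = -120.96°

Substitute s = j10:
Numerator: 1000 = 1000 + j0
Denominator: (j10)^2 + 5(j10) + 4 = -96 + j50
|N| = √(1000² + 0²) ≈ 1000, ∠N ≈ 0.00°
|D| = √(96² + 50²) ≈ 108.24, ∠D ≈ 152.49°
|H| = 1000 / 108.24 ≈ 9.2387
Gain = 20 log₁₀(9.2387) ≈ 19.31 dB
∠H = 0.00° − 152.49° = -152.49°

ω = 4: 32.6 dB, -121.0°; ω = 10: 19.3 dB, -152.5°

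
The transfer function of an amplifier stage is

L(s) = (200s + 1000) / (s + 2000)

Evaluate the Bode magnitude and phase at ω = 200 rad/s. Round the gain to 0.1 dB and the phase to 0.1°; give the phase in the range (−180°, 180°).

Substitute s = j200:
Numerator: 200(j200) + 1000 = 1000 + j40000
Denominator: (j200) + 2000 = 2000 + j200
|N| = √(1000² + 40000²) ≈ 40012, ∠N ≈ 88.57°
|D| = √(2000² + 200²) ≈ 2010, ∠D ≈ 5.71°
|L| = 40012 / 2010 ≈ 19.906
Gain = 20 log₁₀(19.906) ≈ 25.98 dB
∠L = 88.57° − 5.71° = 82.86°

26.0 dB, 82.9°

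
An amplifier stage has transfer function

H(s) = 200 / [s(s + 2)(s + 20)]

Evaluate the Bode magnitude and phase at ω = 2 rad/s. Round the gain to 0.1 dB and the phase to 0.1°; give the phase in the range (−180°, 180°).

4.9 dB, -140.7°

At s = jω = j2:
pole (s+2): 2 + j2 → |·| = √(2²+2²) = √8 ≈ 2.8284, ∠ = arctan(2/2) ≈ 45.00°
pole (s+20): 20 + j2 → |·| = √(20²+2²) = √404 ≈ 20.1, ∠ = arctan(2/20) ≈ 5.71°
pole at origin: |s| = 2, ∠ = 90.00° (in denominator)
|H| = 200 / 113.7 ≈ 1.759
Gain = 20 log₁₀(1.759) ≈ 4.91 dB
∠H = 0.00° − 140.71° = -140.71°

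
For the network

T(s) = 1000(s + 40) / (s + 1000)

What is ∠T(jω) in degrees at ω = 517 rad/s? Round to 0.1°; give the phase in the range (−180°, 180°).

At s = jω = j517:
zero (s+40): 40 + j517 → |·| = √(40²+517²) = √268889 ≈ 518.55, ∠ = arctan(517/40) ≈ 85.58°
pole (s+1000): 1000 + j517 → |·| = √(1000²+517²) = √1267289 ≈ 1125.7, ∠ = arctan(517/1000) ≈ 27.34°
∠T = 85.58° − 27.34° = 58.24°

58.2°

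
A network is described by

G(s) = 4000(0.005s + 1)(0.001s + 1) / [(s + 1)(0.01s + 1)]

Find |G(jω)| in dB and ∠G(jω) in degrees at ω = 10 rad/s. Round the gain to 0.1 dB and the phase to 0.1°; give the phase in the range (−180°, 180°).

At ω = 10 rad/s:
zero (1 + j10·0.005) = 1 + j0.05 → |·| ≈ 1.0012, ∠ ≈ 2.86°
zero (1 + j10·0.001) = 1 + j0.01 → |·| ≈ 1, ∠ ≈ 0.57°
pole (1 + j10·1) = 1 + j10 → |·| ≈ 10.05, ∠ ≈ 84.29°
pole (1 + j10·0.01) = 1 + j0.1 → |·| ≈ 1.005, ∠ ≈ 5.71°
|G| = 4000 · 1.0012 · 1 / (10.05 · 1.005) ≈ 396.51
Gain = 20 log₁₀(396.51) ≈ 51.97 dB
∠G = (2.86° + 0.57°) − (84.29° + 5.71°) = -86.57°

52.0 dB, -86.6°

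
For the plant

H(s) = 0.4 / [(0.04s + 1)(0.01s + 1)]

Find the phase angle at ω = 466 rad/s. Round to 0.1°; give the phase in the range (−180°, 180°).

-164.8°

At ω = 466 rad/s:
pole (1 + j466·0.04) = 1 + j18.64 → |·| ≈ 18.667, ∠ ≈ 86.93°
pole (1 + j466·0.01) = 1 + j4.66 → |·| ≈ 4.7661, ∠ ≈ 77.89°
∠H = (0°) − (86.93° + 77.89°) = -164.82°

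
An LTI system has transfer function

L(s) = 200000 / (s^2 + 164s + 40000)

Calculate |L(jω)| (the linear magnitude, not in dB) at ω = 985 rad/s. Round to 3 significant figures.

At s = jω = j985:
quadratic: (j985)² + 164·j985 + 40000 = -930225 + j161540 → |·| ≈ 9.4415e+05, ∠ ≈ 170.15°
|L| = 200000 / 9.4415e+05 ≈ 0.21183

0.212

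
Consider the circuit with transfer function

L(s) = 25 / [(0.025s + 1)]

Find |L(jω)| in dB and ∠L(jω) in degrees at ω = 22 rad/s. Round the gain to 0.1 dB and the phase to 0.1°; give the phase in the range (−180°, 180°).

26.8 dB, -28.8°

At ω = 22 rad/s:
pole (1 + j22·0.025) = 1 + j0.55 → |·| ≈ 1.1413, ∠ ≈ 28.81°
|L| = 25 · 1 / (1.1413) ≈ 21.905
Gain = 20 log₁₀(21.905) ≈ 26.81 dB
∠L = (0°) − (28.81°) = -28.81°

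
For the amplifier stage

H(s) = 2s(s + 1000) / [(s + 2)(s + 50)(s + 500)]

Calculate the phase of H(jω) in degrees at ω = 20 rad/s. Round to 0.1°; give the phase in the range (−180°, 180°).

-17.2°

At s = jω = j20:
zero (s+1000): 1000 + j20 → |·| = √(1000²+20²) = √1000400 ≈ 1000.2, ∠ = arctan(20/1000) ≈ 1.15°
zero at origin: s = j20 → |·| = 20, ∠ = 90.00°
pole (s+2): 2 + j20 → |·| = √(2²+20²) = √404 ≈ 20.1, ∠ = arctan(20/2) ≈ 84.29°
pole (s+50): 50 + j20 → |·| = √(50²+20²) = √2900 ≈ 53.852, ∠ = arctan(20/50) ≈ 21.80°
pole (s+500): 500 + j20 → |·| = √(500²+20²) = √250400 ≈ 500.4, ∠ = arctan(20/500) ≈ 2.29°
∠H = 91.15° − 108.38° = -17.23°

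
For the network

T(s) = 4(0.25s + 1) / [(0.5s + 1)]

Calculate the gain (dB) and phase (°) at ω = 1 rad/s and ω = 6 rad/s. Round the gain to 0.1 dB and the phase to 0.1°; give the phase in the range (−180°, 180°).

ω = 1: 11.3 dB, -12.5°; ω = 6: 7.2 dB, -15.3°

At ω = 1 rad/s:
zero (1 + j1·0.25) = 1 + j0.25 → |·| ≈ 1.0308, ∠ ≈ 14.04°
pole (1 + j1·0.5) = 1 + j0.5 → |·| ≈ 1.118, ∠ ≈ 26.57°
|T| = 4 · 1.0308 / (1.118) ≈ 3.688
Gain = 20 log₁₀(3.688) ≈ 11.34 dB
∠T = (14.04°) − (26.57°) = -12.53°

At ω = 6 rad/s:
zero (1 + j6·0.25) = 1 + j1.5 → |·| ≈ 1.8028, ∠ ≈ 56.31°
pole (1 + j6·0.5) = 1 + j3 → |·| ≈ 3.1623, ∠ ≈ 71.57°
|T| = 4 · 1.8028 / (3.1623) ≈ 2.2804
Gain = 20 log₁₀(2.2804) ≈ 7.16 dB
∠T = (56.31°) − (71.57°) = -15.26°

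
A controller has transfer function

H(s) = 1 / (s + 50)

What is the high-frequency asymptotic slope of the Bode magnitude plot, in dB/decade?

Each pole contributes −20 dB/decade at high frequency; each zero contributes +20 dB/decade.
Net: 0 zero(s) − 1 pole(s) → -20 dB/decade.

-20 dB/decade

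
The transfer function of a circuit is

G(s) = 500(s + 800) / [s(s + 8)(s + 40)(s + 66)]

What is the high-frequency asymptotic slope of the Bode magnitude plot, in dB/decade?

-60 dB/decade

Each pole contributes −20 dB/decade at high frequency; each zero contributes +20 dB/decade.
Net: 1 zero(s) − 4 pole(s) → -60 dB/decade.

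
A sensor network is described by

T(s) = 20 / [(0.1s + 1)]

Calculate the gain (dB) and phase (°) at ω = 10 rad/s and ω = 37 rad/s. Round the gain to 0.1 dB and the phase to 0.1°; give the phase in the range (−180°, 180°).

ω = 10: 23.0 dB, -45.0°; ω = 37: 14.4 dB, -74.9°

At ω = 10 rad/s:
pole (1 + j10·0.1) = 1 + j1 → |·| ≈ 1.4142, ∠ ≈ 45.00°
|T| = 20 · 1 / (1.4142) ≈ 14.142
Gain = 20 log₁₀(14.142) ≈ 23.01 dB
∠T = (0°) − (45.00°) = -45.00°

At ω = 37 rad/s:
pole (1 + j37·0.1) = 1 + j3.7 → |·| ≈ 3.8328, ∠ ≈ 74.88°
|T| = 20 · 1 / (3.8328) ≈ 5.2181
Gain = 20 log₁₀(5.2181) ≈ 14.35 dB
∠T = (0°) − (74.88°) = -74.88°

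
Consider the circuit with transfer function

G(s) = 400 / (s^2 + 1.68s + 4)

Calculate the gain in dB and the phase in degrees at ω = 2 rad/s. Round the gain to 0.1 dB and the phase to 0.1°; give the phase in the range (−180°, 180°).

At s = jω = j2:
quadratic: (j2)² + 1.68·j2 + 4 = 0 + j3.36 → |·| ≈ 3.36, ∠ ≈ 90.00°
|G| = 400 / 3.36 ≈ 119.05
Gain = 20 log₁₀(119.05) ≈ 41.51 dB
∠G = 0.00° − 90.00° = -90.00°

41.5 dB, -90.0°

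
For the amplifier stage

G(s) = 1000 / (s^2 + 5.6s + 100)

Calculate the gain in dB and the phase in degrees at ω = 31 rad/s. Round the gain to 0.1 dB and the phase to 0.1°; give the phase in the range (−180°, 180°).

At s = jω = j31:
quadratic: (j31)² + 5.6·j31 + 100 = -861 + j173.6 → |·| ≈ 878.33, ∠ ≈ 168.60°
|G| = 1000 / 878.33 ≈ 1.1385
Gain = 20 log₁₀(1.1385) ≈ 1.13 dB
∠G = 0.00° − 168.60° = -168.60°

1.1 dB, -168.6°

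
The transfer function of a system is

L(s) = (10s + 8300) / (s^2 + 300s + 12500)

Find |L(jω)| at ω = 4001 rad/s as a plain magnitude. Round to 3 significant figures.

0.00255

Substitute s = j4001:
Numerator: 10(j4001) + 8300 = 8300 + j40010
Denominator: (j4001)^2 + 300(j4001) + 12500 = -15995501 + j1200300
|N| = √(8300² + 40010²) ≈ 40862, ∠N ≈ 78.28°
|D| = √(15995501² + 1200300²) ≈ 1.604e+07, ∠D ≈ 175.71°
|L| = 40862 / 1.604e+07 ≈ 0.0025475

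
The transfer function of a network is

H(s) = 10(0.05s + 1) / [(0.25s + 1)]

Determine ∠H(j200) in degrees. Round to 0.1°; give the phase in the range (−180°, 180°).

-4.6°

At ω = 200 rad/s:
zero (1 + j200·0.05) = 1 + j10 → |·| ≈ 10.05, ∠ ≈ 84.29°
pole (1 + j200·0.25) = 1 + j50 → |·| ≈ 50.01, ∠ ≈ 88.85°
∠H = (84.29°) − (88.85°) = -4.56°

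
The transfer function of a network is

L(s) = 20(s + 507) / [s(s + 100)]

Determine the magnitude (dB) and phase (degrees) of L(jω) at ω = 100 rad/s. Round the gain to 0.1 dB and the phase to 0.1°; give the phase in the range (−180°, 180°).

At s = jω = j100:
zero (s+507): 507 + j100 → |·| = √(507²+100²) = √267049 ≈ 516.77, ∠ = arctan(100/507) ≈ 11.16°
pole (s+100): 100 + j100 → |·| = √(100²+100²) = √20000 ≈ 141.42, ∠ = arctan(100/100) ≈ 45.00°
pole at origin: |s| = 100, ∠ = 90.00° (in denominator)
|L| = 20 · 516.77 / 14142 ≈ 0.73083
Gain = 20 log₁₀(0.73083) ≈ -2.72 dB
∠L = 11.16° − 135.00° = -123.84°

-2.7 dB, -123.8°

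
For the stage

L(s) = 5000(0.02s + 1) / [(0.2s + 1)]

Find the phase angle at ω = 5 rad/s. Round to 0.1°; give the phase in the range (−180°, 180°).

-39.3°

At ω = 5 rad/s:
zero (1 + j5·0.02) = 1 + j0.1 → |·| ≈ 1.005, ∠ ≈ 5.71°
pole (1 + j5·0.2) = 1 + j1 → |·| ≈ 1.4142, ∠ ≈ 45.00°
∠L = (5.71°) − (45.00°) = -39.29°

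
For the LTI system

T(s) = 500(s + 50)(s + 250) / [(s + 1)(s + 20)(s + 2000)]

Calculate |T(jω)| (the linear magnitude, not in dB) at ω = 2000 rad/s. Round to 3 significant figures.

0.178

At s = jω = j2000:
zero (s+50): 50 + j2000 → |·| = √(50²+2000²) = √4002500 ≈ 2000.6, ∠ = arctan(2000/50) ≈ 88.57°
zero (s+250): 250 + j2000 → |·| = √(250²+2000²) = √4062500 ≈ 2015.6, ∠ = arctan(2000/250) ≈ 82.87°
pole (s+1): 1 + j2000 → |·| = √(1²+2000²) = √4000001 ≈ 2000, ∠ = arctan(2000/1) ≈ 89.97°
pole (s+20): 20 + j2000 → |·| = √(20²+2000²) = √4000400 ≈ 2000.1, ∠ = arctan(2000/20) ≈ 89.43°
pole (s+2000): 2000 + j2000 → |·| = √(2000²+2000²) = √8000000 ≈ 2828.4, ∠ = arctan(2000/2000) ≈ 45.00°
|T| = 500 · 4.0324e+06 / 1.1314e+10 ≈ 0.1782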